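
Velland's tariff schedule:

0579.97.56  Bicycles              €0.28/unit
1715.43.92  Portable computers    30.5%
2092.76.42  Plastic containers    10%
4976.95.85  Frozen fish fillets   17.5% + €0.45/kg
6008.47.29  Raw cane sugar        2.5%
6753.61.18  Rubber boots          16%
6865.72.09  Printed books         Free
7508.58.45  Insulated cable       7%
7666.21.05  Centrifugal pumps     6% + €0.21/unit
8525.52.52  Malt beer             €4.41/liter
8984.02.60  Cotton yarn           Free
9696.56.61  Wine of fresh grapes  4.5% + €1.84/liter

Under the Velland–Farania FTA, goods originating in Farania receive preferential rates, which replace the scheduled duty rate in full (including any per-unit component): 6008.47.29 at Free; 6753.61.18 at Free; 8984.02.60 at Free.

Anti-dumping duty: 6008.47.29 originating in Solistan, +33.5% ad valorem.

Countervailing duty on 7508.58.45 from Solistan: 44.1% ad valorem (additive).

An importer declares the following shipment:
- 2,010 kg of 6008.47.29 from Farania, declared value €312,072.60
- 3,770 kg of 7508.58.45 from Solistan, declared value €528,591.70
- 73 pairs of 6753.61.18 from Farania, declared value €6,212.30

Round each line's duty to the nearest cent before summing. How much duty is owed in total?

Line 1 (6008.47.29, Farania, 2,010 kg, €312,072.60):
Base rate for 6008.47.29 is 2.5%.
Origin Farania qualifies under the Velland–Farania agreement and 6008.47.29 is covered: preferential rate Free applies instead.
The additional-duty order on 6008.47.29 targets Solistan, not Farania; it does not apply.
Duty = €312,072.60 × 0% = €0.00.
Line 2 (7508.58.45, Solistan, 3,770 kg, €528,591.70):
Base rate for 7508.58.45 is 7%.
Additional duty on 7508.58.45 from Solistan: +44.1%. Applied ad valorem rate: 7% + 44.1% = 51.1%.
Duty = €528,591.70 × 51.1% = €270,110.36.
Line 3 (6753.61.18, Farania, 73 pairs, €6,212.30):
Base rate for 6753.61.18 is 16%.
Origin Farania qualifies under the Velland–Farania agreement and 6753.61.18 is covered: preferential rate Free applies instead.
Duty = €6,212.30 × 0% = €0.00.
Total = €0.00 + €270,110.36 + €0.00 = €270,110.36.

€270,110.36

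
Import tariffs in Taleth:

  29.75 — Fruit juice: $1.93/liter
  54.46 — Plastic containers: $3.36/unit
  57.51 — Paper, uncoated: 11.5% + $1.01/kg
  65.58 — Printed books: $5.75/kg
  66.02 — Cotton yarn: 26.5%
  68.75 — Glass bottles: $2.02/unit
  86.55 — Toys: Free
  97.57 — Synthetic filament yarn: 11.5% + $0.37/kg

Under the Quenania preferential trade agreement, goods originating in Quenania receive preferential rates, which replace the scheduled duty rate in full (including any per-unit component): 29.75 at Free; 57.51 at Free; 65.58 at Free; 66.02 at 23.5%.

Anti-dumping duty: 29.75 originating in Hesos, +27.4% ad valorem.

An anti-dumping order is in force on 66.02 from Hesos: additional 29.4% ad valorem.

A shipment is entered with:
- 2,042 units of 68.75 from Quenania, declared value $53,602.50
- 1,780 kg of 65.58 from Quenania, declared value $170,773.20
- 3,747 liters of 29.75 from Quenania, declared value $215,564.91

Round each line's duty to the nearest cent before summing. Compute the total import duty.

$4,124.84

Line 1 (68.75, Quenania, 2,042 units, $53,602.50):
Base rate for 68.75 is $2.02/unit.
Origin Quenania is the FTA partner but 68.75 is not on the preference list; base rate stands.
Duty = 2,042 × $2.02 = $4,124.84.
Line 2 (65.58, Quenania, 1,780 kg, $170,773.20):
Base rate for 65.58 is $5.75/kg.
Origin Quenania qualifies under the Taleth–Quenania agreement and 65.58 is covered: preferential rate Free applies instead.
Duty = $170,773.20 × 0% = $0.00.
Line 3 (29.75, Quenania, 3,747 liters, $215,564.91):
Base rate for 29.75 is $1.93/liter.
Origin Quenania qualifies under the Taleth–Quenania agreement and 29.75 is covered: preferential rate Free applies instead.
The additional-duty order on 29.75 targets Hesos, not Quenania; it does not apply.
Duty = $215,564.91 × 0% = $0.00.
Total = $4,124.84 + $0.00 + $0.00 = $4,124.84.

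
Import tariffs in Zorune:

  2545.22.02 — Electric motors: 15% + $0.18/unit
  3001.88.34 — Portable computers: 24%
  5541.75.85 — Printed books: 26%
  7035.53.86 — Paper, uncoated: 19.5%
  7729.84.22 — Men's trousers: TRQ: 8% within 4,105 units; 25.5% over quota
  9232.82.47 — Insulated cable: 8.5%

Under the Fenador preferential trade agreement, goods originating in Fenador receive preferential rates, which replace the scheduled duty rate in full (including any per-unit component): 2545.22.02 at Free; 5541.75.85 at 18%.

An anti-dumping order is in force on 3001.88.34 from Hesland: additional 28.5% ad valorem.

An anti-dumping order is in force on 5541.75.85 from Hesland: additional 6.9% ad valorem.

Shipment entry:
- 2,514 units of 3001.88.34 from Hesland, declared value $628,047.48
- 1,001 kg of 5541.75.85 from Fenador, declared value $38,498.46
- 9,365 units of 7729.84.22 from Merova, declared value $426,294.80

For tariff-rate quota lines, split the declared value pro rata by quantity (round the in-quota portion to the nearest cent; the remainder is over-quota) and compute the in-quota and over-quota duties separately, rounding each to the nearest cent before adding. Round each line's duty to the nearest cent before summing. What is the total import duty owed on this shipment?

Line 1 (3001.88.34, Hesland, 2,514 units, $628,047.48):
Base rate for 3001.88.34 is 24%.
Additional duty on 3001.88.34 from Hesland: +28.5%. Applied ad valorem rate: 24% + 28.5% = 52.5%.
Duty = $628,047.48 × 52.5% = $329,724.93.
Line 2 (5541.75.85, Fenador, 1,001 kg, $38,498.46):
Base rate for 5541.75.85 is 26%.
Origin Fenador qualifies under the Zorune–Fenador agreement and 5541.75.85 is covered: preferential rate 18% applies instead.
The additional-duty order on 5541.75.85 targets Hesland, not Fenador; it does not apply.
Duty = $38,498.46 × 18% = $6,929.72.
Line 3 (7729.84.22, Merova, 9,365 units, $426,294.80):
Code 7729.84.22 is under a tariff-rate quota (threshold 4,105 units). In-quota: 4,105 units at 8%; over-quota: 5,260 units at 25.5%.
Pro-rata value split: in-quota = $426,294.80 × 4,105/9,365 = $186,859.60; over-quota = $426,294.80 − $186,859.60 = $239,435.20.
In-quota duty = $186,859.60 × 8% = $14,948.77. Over-quota duty = $239,435.20 × 25.5% = $61,055.98.
Line duty = $14,948.77 + $61,055.98 = $76,004.75.
Total = $329,724.93 + $6,929.72 + $76,004.75 = $412,659.40.

$412,659.40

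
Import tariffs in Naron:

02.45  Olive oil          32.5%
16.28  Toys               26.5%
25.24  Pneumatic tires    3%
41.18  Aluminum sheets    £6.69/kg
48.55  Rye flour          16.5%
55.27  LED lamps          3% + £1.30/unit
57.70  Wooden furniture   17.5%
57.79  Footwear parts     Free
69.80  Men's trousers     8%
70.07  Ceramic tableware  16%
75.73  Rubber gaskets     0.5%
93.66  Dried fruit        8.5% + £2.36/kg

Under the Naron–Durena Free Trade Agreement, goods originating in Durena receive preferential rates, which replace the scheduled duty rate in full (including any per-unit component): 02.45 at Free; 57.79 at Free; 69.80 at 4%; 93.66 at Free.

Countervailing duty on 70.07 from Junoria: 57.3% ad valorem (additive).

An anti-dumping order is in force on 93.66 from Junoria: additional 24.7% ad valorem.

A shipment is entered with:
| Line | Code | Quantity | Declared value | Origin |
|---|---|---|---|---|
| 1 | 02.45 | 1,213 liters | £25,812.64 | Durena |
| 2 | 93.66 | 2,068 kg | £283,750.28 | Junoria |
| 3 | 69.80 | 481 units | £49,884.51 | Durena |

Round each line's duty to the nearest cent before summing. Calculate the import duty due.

Line 1 (02.45, Durena, 1,213 liters, £25,812.64):
Base rate for 02.45 is 32.5%.
Origin Durena qualifies under the Naron–Durena agreement and 02.45 is covered: preferential rate Free applies instead.
Duty = £25,812.64 × 0% = £0.00.
Line 2 (93.66, Junoria, 2,068 kg, £283,750.28):
Base rate for 93.66 is 8.5% + £2.36/kg.
93.66 has an FTA preferential rate, but origin Junoria is not Durena; base rate stands.
Additional duty on 93.66 from Junoria: +24.7%. Applied ad valorem rate: 8.5% + 24.7% = 33.2%.
Duty = £283,750.28 × 33.2% + 2,068 × £2.36 = £99,085.57.
Line 3 (69.80, Durena, 481 units, £49,884.51):
Base rate for 69.80 is 8%.
Origin Durena qualifies under the Naron–Durena agreement and 69.80 is covered: preferential rate 4% applies instead.
Duty = £49,884.51 × 4% = £1,995.38.
Total = £0.00 + £99,085.57 + £1,995.38 = £101,080.95.

£101,080.95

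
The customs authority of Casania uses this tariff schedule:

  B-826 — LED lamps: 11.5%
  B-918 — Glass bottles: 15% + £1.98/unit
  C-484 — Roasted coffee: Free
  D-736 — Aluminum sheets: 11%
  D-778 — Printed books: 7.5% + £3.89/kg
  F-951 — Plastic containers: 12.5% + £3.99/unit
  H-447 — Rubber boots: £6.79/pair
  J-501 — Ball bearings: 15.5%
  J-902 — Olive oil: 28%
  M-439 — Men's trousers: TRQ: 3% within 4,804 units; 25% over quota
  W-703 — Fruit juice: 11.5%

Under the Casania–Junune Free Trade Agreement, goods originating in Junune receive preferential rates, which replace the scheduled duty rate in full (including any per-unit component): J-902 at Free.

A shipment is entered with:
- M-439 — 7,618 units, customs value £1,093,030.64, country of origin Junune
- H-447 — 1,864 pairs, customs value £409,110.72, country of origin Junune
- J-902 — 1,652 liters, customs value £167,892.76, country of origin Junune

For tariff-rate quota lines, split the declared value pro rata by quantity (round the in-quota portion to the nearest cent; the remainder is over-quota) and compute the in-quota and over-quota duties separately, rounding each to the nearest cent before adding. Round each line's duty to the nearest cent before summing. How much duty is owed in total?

Line 1 (M-439, Junune, 7,618 units, £1,093,030.64):
Code M-439 is under a tariff-rate quota (threshold 4,804 units). In-quota: 4,804 units at 3%; over-quota: 2,814 units at 25%.
Pro-rata value split: in-quota = £1,093,030.64 × 4,804/7,618 = £689,277.92; over-quota = £1,093,030.64 − £689,277.92 = £403,752.72.
In-quota duty = £689,277.92 × 3% = £20,678.34. Over-quota duty = £403,752.72 × 25% = £100,938.18.
Line duty = £20,678.34 + £100,938.18 = £121,616.52.
Line 2 (H-447, Junune, 1,864 pairs, £409,110.72):
Base rate for H-447 is £6.79/pair.
Origin Junune is the FTA partner but H-447 is not on the preference list; base rate stands.
Duty = 1,864 × £6.79 = £12,656.56.
Line 3 (J-902, Junune, 1,652 liters, £167,892.76):
Base rate for J-902 is 28%.
Origin Junune qualifies under the Casania–Junune agreement and J-902 is covered: preferential rate Free applies instead.
Duty = £167,892.76 × 0% = £0.00.
Total = £121,616.52 + £12,656.56 + £0.00 = £134,273.08.

£134,273.08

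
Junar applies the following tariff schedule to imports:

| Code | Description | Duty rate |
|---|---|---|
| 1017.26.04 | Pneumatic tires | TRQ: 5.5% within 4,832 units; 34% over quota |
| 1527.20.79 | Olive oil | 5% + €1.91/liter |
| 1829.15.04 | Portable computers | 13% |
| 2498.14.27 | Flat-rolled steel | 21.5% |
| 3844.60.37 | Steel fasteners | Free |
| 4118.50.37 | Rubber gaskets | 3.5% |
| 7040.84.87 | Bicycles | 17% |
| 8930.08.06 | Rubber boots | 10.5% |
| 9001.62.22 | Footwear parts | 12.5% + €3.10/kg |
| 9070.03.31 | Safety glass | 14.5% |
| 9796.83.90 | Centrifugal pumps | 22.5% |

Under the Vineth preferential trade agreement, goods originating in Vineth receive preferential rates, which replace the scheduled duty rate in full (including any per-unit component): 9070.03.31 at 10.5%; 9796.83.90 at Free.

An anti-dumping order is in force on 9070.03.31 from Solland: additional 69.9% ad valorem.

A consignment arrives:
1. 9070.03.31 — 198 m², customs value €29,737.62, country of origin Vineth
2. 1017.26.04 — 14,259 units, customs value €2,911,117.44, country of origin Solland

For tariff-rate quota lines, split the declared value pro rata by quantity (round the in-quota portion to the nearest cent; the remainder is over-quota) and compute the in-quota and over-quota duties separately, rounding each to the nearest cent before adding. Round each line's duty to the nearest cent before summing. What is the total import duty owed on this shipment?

Line 1 (9070.03.31, Vineth, 198 m², €29,737.62):
Base rate for 9070.03.31 is 14.5%.
Origin Vineth qualifies under the Junar–Vineth agreement and 9070.03.31 is covered: preferential rate 10.5% applies instead.
The additional-duty order on 9070.03.31 targets Solland, not Vineth; it does not apply.
Duty = €29,737.62 × 10.5% = €3,122.45.
Line 2 (1017.26.04, Solland, 14,259 units, €2,911,117.44):
Code 1017.26.04 is under a tariff-rate quota (threshold 4,832 units). In-quota: 4,832 units at 5.5%; over-quota: 9,427 units at 34%.
Pro-rata value split: in-quota = €2,911,117.44 × 4,832/14,259 = €986,501.12; over-quota = €2,911,117.44 − €986,501.12 = €1,924,616.32.
In-quota duty = €986,501.12 × 5.5% = €54,257.56. Over-quota duty = €1,924,616.32 × 34% = €654,369.55.
Line duty = €54,257.56 + €654,369.55 = €708,627.11.
Total = €3,122.45 + €708,627.11 = €711,749.56.

€711,749.56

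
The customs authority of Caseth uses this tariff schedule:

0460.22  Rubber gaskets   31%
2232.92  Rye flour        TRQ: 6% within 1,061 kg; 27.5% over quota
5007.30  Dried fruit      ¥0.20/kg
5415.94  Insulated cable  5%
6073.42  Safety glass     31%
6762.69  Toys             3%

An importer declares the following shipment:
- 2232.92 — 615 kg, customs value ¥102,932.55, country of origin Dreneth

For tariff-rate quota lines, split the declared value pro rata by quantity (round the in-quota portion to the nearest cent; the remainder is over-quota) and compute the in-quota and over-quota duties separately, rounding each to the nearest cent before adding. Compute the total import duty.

¥6,175.95

Line 1 (2232.92, Dreneth, 615 kg, ¥102,932.55):
Code 2232.92 is under a tariff-rate quota (threshold 1,061 kg). Quantity 615 kg is within the quota, so the in-quota rate 6% applies to the full value.
Duty = ¥102,932.55 × 6% = ¥6,175.95.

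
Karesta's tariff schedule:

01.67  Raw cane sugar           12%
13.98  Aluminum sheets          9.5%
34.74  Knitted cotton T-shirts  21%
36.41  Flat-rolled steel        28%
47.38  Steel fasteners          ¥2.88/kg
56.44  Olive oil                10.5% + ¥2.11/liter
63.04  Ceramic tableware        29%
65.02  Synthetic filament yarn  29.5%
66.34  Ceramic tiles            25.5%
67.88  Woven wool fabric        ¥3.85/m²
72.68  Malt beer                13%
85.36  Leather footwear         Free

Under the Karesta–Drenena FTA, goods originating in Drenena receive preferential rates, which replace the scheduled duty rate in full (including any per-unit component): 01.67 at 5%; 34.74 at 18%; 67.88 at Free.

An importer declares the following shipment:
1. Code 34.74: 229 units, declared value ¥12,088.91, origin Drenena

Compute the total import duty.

¥2,176.00

Line 1 (34.74, Drenena, 229 units, ¥12,088.91):
Base rate for 34.74 is 21%.
Origin Drenena qualifies under the Karesta–Drenena agreement and 34.74 is covered: preferential rate 18% applies instead.
Duty = ¥12,088.91 × 18% = ¥2,176.00.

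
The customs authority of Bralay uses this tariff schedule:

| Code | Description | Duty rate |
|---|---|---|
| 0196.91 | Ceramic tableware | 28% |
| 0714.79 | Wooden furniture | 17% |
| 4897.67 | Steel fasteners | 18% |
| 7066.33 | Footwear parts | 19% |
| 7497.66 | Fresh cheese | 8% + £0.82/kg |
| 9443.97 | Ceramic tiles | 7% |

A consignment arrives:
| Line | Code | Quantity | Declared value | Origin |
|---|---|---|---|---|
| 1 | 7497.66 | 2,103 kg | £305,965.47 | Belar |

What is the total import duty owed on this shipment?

£26,201.70

Line 1 (7497.66, Belar, 2,103 kg, £305,965.47):
Base rate for 7497.66 is 8% + £0.82/kg.
Duty = £305,965.47 × 8% + 2,103 × £0.82 = £26,201.70.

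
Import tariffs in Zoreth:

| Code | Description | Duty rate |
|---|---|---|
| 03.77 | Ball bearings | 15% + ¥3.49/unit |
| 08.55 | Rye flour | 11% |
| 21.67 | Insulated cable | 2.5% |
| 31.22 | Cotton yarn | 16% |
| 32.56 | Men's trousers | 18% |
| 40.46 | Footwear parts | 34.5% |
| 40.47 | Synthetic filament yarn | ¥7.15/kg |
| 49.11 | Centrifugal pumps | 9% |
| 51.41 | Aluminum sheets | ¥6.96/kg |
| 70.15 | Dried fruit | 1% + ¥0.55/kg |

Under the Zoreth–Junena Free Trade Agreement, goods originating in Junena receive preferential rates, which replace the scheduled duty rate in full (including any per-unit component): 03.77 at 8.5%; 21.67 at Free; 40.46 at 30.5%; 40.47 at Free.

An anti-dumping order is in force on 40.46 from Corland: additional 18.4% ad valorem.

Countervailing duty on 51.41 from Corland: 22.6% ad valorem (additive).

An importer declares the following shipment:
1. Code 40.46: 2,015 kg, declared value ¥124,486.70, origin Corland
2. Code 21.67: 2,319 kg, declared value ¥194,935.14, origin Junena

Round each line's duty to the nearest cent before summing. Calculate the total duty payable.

¥65,853.46

Line 1 (40.46, Corland, 2,015 kg, ¥124,486.70):
Base rate for 40.46 is 34.5%.
40.46 has an FTA preferential rate, but origin Corland is not Junena; base rate stands.
Additional duty on 40.46 from Corland: +18.4%. Applied ad valorem rate: 34.5% + 18.4% = 52.9%.
Duty = ¥124,486.70 × 52.9% = ¥65,853.46.
Line 2 (21.67, Junena, 2,319 kg, ¥194,935.14):
Base rate for 21.67 is 2.5%.
Origin Junena qualifies under the Zoreth–Junena agreement and 21.67 is covered: preferential rate Free applies instead.
Duty = ¥194,935.14 × 0% = ¥0.00.
Total = ¥65,853.46 + ¥0.00 = ¥65,853.46.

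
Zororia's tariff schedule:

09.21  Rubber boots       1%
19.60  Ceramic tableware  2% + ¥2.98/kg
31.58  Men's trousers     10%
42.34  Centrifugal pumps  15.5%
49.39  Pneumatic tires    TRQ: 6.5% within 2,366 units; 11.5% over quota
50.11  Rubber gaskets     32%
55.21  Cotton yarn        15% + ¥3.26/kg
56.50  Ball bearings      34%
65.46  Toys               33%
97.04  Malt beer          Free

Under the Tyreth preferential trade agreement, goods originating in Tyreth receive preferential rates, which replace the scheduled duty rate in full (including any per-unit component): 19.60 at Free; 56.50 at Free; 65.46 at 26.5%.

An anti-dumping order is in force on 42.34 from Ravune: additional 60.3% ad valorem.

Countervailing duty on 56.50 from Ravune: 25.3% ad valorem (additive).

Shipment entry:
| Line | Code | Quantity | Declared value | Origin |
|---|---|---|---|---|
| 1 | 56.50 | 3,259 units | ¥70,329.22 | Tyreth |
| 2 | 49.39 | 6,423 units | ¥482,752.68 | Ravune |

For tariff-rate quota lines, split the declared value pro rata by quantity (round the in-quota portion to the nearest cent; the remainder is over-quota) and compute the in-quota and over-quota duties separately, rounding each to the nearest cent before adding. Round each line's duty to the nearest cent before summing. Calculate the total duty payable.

Line 1 (56.50, Tyreth, 3,259 units, ¥70,329.22):
Base rate for 56.50 is 34%.
Origin Tyreth qualifies under the Zororia–Tyreth agreement and 56.50 is covered: preferential rate Free applies instead.
The additional-duty order on 56.50 targets Ravune, not Tyreth; it does not apply.
Duty = ¥70,329.22 × 0% = ¥0.00.
Line 2 (49.39, Ravune, 6,423 units, ¥482,752.68):
Code 49.39 is under a tariff-rate quota (threshold 2,366 units). In-quota: 2,366 units at 6.5%; over-quota: 4,057 units at 11.5%.
Pro-rata value split: in-quota = ¥482,752.68 × 2,366/6,423 = ¥177,828.56; over-quota = ¥482,752.68 − ¥177,828.56 = ¥304,924.12.
In-quota duty = ¥177,828.56 × 6.5% = ¥11,558.86. Over-quota duty = ¥304,924.12 × 11.5% = ¥35,066.27.
Line duty = ¥11,558.86 + ¥35,066.27 = ¥46,625.13.
Total = ¥0.00 + ¥46,625.13 = ¥46,625.13.

¥46,625.13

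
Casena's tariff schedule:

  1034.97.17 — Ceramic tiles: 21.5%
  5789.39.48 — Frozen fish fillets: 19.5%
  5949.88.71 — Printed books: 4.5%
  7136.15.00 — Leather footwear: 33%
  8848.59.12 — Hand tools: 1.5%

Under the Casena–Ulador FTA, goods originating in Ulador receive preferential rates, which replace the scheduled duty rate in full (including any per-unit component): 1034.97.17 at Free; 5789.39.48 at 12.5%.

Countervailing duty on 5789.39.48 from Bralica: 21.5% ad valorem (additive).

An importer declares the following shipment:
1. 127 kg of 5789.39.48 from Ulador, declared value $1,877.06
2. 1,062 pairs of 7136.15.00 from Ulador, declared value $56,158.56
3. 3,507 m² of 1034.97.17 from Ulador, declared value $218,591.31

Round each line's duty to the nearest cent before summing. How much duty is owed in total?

$18,766.95

Line 1 (5789.39.48, Ulador, 127 kg, $1,877.06):
Base rate for 5789.39.48 is 19.5%.
Origin Ulador qualifies under the Casena–Ulador agreement and 5789.39.48 is covered: preferential rate 12.5% applies instead.
The additional-duty order on 5789.39.48 targets Bralica, not Ulador; it does not apply.
Duty = $1,877.06 × 12.5% = $234.63.
Line 2 (7136.15.00, Ulador, 1,062 pairs, $56,158.56):
Base rate for 7136.15.00 is 33%.
Origin Ulador is the FTA partner but 7136.15.00 is not on the preference list; base rate stands.
Duty = $56,158.56 × 33% = $18,532.32.
Line 3 (1034.97.17, Ulador, 3,507 m², $218,591.31):
Base rate for 1034.97.17 is 21.5%.
Origin Ulador qualifies under the Casena–Ulador agreement and 1034.97.17 is covered: preferential rate Free applies instead.
Duty = $218,591.31 × 0% = $0.00.
Total = $234.63 + $18,532.32 + $0.00 = $18,766.95.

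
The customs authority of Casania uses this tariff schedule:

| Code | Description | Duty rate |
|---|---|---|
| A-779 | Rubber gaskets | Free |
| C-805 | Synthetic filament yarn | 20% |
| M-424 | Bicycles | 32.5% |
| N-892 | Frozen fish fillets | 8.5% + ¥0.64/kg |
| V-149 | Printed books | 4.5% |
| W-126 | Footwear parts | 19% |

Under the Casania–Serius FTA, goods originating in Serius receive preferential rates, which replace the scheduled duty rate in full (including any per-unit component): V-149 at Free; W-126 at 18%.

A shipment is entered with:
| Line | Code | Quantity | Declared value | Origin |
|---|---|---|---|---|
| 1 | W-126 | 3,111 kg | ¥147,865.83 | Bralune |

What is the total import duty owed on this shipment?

Line 1 (W-126, Bralune, 3,111 kg, ¥147,865.83):
Base rate for W-126 is 19%.
W-126 has an FTA preferential rate, but origin Bralune is not Serius; base rate stands.
Duty = ¥147,865.83 × 19% = ¥28,094.51.

¥28,094.51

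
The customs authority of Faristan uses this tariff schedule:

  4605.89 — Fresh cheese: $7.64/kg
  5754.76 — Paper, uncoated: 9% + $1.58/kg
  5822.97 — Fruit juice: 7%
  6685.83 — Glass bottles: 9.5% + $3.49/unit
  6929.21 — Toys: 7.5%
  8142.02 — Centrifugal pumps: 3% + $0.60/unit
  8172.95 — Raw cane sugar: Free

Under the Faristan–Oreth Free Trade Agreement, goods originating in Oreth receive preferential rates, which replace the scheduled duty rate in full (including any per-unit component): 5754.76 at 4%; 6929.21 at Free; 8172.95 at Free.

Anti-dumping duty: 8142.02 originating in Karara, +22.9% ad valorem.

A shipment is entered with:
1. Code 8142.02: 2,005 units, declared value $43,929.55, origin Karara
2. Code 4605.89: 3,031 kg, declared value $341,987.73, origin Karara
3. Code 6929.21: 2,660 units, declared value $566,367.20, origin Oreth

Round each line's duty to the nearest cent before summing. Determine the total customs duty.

$35,737.59

Line 1 (8142.02, Karara, 2,005 units, $43,929.55):
Base rate for 8142.02 is 3% + $0.60/unit.
Additional duty on 8142.02 from Karara: +22.9%. Applied ad valorem rate: 3% + 22.9% = 25.9%.
Duty = $43,929.55 × 25.9% + 2,005 × $0.60 = $12,580.75.
Line 2 (4605.89, Karara, 3,031 kg, $341,987.73):
Base rate for 4605.89 is $7.64/kg.
Duty = 3,031 × $7.64 = $23,156.84.
Line 3 (6929.21, Oreth, 2,660 units, $566,367.20):
Base rate for 6929.21 is 7.5%.
Origin Oreth qualifies under the Faristan–Oreth agreement and 6929.21 is covered: preferential rate Free applies instead.
Duty = $566,367.20 × 0% = $0.00.
Total = $12,580.75 + $23,156.84 + $0.00 = $35,737.59.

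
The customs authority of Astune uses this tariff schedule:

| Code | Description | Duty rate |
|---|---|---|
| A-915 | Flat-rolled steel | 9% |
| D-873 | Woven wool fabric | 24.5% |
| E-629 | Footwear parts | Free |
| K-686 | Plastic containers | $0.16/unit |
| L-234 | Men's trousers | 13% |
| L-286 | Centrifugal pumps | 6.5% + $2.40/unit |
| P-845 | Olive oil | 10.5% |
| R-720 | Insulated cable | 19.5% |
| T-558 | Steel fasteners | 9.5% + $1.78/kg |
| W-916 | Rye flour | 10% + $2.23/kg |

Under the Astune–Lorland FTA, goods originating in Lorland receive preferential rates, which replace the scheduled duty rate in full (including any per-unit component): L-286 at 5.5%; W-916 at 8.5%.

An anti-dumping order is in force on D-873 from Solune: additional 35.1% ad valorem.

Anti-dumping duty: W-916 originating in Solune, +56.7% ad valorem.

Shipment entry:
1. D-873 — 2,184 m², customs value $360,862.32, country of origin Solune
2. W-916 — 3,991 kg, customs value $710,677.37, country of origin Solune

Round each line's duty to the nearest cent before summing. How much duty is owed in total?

$697,995.68

Line 1 (D-873, Solune, 2,184 m², $360,862.32):
Base rate for D-873 is 24.5%.
Additional duty on D-873 from Solune: +35.1%. Applied ad valorem rate: 24.5% + 35.1% = 59.6%.
Duty = $360,862.32 × 59.6% = $215,073.94.
Line 2 (W-916, Solune, 3,991 kg, $710,677.37):
Base rate for W-916 is 10% + $2.23/kg.
W-916 has an FTA preferential rate, but origin Solune is not Lorland; base rate stands.
Additional duty on W-916 from Solune: +56.7%. Applied ad valorem rate: 10% + 56.7% = 66.7%.
Duty = $710,677.37 × 66.7% + 3,991 × $2.23 = $482,921.74.
Total = $215,073.94 + $482,921.74 = $697,995.68.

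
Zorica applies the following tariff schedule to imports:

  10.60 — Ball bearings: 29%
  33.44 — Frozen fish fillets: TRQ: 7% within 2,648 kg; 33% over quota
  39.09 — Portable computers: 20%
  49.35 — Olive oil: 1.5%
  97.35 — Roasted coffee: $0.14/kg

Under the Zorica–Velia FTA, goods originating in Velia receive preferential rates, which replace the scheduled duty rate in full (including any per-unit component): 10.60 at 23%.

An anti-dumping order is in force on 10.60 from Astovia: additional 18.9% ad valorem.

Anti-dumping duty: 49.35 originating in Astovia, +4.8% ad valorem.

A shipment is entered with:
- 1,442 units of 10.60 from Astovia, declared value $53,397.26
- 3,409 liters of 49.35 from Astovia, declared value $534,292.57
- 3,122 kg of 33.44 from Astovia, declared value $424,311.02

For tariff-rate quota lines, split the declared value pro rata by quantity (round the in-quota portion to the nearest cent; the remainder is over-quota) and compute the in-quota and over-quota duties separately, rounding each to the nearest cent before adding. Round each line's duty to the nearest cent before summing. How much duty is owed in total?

Line 1 (10.60, Astovia, 1,442 units, $53,397.26):
Base rate for 10.60 is 29%.
10.60 has an FTA preferential rate, but origin Astovia is not Velia; base rate stands.
Additional duty on 10.60 from Astovia: +18.9%. Applied ad valorem rate: 29% + 18.9% = 47.9%.
Duty = $53,397.26 × 47.9% = $25,577.29.
Line 2 (49.35, Astovia, 3,409 liters, $534,292.57):
Base rate for 49.35 is 1.5%.
Additional duty on 49.35 from Astovia: +4.8%. Applied ad valorem rate: 1.5% + 4.8% = 6.3%.
Duty = $534,292.57 × 6.3% = $33,660.43.
Line 3 (33.44, Astovia, 3,122 kg, $424,311.02):
Code 33.44 is under a tariff-rate quota (threshold 2,648 kg). In-quota: 2,648 kg at 7%; over-quota: 474 kg at 33%.
Pro-rata value split: in-quota = $424,311.02 × 2,648/3,122 = $359,889.68; over-quota = $424,311.02 − $359,889.68 = $64,421.34.
In-quota duty = $359,889.68 × 7% = $25,192.28. Over-quota duty = $64,421.34 × 33% = $21,259.04.
Line duty = $25,192.28 + $21,259.04 = $46,451.32.
Total = $25,577.29 + $33,660.43 + $46,451.32 = $105,689.04.

$105,689.04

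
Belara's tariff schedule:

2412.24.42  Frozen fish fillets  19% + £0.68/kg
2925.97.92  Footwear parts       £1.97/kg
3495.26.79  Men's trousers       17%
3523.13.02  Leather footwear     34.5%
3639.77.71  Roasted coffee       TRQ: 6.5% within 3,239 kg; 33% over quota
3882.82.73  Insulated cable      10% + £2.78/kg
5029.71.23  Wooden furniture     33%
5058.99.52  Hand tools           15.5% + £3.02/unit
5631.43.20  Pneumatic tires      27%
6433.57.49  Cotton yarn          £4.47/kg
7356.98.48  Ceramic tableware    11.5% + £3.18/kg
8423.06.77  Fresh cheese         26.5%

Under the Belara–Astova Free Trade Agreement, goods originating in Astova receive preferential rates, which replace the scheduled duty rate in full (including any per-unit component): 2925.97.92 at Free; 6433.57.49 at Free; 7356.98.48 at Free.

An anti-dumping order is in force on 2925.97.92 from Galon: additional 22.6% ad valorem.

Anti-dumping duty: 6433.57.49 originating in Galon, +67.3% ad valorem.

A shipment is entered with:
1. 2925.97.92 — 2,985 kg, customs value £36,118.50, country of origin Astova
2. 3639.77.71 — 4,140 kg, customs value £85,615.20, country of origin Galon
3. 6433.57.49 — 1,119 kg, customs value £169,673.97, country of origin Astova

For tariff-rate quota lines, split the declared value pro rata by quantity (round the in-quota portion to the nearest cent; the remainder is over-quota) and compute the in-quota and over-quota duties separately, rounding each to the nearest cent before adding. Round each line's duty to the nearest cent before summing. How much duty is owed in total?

£10,502.64

Line 1 (2925.97.92, Astova, 2,985 kg, £36,118.50):
Base rate for 2925.97.92 is £1.97/kg.
Origin Astova qualifies under the Belara–Astova agreement and 2925.97.92 is covered: preferential rate Free applies instead.
The additional-duty order on 2925.97.92 targets Galon, not Astova; it does not apply.
Duty = £36,118.50 × 0% = £0.00.
Line 2 (3639.77.71, Galon, 4,140 kg, £85,615.20):
Code 3639.77.71 is under a tariff-rate quota (threshold 3,239 kg). In-quota: 3,239 kg at 6.5%; over-quota: 901 kg at 33%.
Pro-rata value split: in-quota = £85,615.20 × 3,239/4,140 = £66,982.52; over-quota = £85,615.20 − £66,982.52 = £18,632.68.
In-quota duty = £66,982.52 × 6.5% = £4,353.86. Over-quota duty = £18,632.68 × 33% = £6,148.78.
Line duty = £4,353.86 + £6,148.78 = £10,502.64.
Line 3 (6433.57.49, Astova, 1,119 kg, £169,673.97):
Base rate for 6433.57.49 is £4.47/kg.
Origin Astova qualifies under the Belara–Astova agreement and 6433.57.49 is covered: preferential rate Free applies instead.
The additional-duty order on 6433.57.49 targets Galon, not Astova; it does not apply.
Duty = £169,673.97 × 0% = £0.00.
Total = £0.00 + £10,502.64 + £0.00 = £10,502.64.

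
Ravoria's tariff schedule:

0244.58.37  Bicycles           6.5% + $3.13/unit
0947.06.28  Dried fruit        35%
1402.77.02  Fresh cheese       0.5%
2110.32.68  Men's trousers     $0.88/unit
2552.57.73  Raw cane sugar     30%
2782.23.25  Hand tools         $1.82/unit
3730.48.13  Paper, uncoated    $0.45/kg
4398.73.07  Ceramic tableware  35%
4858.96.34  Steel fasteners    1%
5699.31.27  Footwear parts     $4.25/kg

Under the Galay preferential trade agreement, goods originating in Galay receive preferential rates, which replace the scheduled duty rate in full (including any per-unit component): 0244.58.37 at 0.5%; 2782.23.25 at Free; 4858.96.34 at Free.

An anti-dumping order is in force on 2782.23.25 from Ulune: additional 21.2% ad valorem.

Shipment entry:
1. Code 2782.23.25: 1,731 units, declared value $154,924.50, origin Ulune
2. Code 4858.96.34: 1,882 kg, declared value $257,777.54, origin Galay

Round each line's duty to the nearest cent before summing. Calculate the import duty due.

Line 1 (2782.23.25, Ulune, 1,731 units, $154,924.50):
Base rate for 2782.23.25 is $1.82/unit.
2782.23.25 has an FTA preferential rate, but origin Ulune is not Galay; base rate stands.
Additional duty on 2782.23.25 from Ulune: +21.2% ad valorem. Applied ad valorem rate = 21.2%.
Duty = $154,924.50 × 21.2% + 1,731 × $1.82 = $35,994.41.
Line 2 (4858.96.34, Galay, 1,882 kg, $257,777.54):
Base rate for 4858.96.34 is 1%.
Origin Galay qualifies under the Ravoria–Galay agreement and 4858.96.34 is covered: preferential rate Free applies instead.
Duty = $257,777.54 × 0% = $0.00.
Total = $35,994.41 + $0.00 = $35,994.41.

$35,994.41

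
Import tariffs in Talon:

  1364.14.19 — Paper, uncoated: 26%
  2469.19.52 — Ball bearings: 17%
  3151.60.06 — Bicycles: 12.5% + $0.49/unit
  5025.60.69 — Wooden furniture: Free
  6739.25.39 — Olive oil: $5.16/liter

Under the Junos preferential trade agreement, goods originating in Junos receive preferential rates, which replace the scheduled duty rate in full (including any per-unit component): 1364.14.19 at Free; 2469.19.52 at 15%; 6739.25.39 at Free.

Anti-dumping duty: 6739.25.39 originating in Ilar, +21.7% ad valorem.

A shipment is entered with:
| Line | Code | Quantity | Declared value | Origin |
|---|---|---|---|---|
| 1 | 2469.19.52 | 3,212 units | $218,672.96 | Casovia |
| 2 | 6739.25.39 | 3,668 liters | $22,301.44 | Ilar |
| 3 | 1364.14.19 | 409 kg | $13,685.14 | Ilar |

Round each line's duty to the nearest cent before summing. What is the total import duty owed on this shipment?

$64,498.83

Line 1 (2469.19.52, Casovia, 3,212 units, $218,672.96):
Base rate for 2469.19.52 is 17%.
2469.19.52 has an FTA preferential rate, but origin Casovia is not Junos; base rate stands.
Duty = $218,672.96 × 17% = $37,174.40.
Line 2 (6739.25.39, Ilar, 3,668 liters, $22,301.44):
Base rate for 6739.25.39 is $5.16/liter.
6739.25.39 has an FTA preferential rate, but origin Ilar is not Junos; base rate stands.
Additional duty on 6739.25.39 from Ilar: +21.7% ad valorem. Applied ad valorem rate = 21.7%.
Duty = $22,301.44 × 21.7% + 3,668 × $5.16 = $23,766.29.
Line 3 (1364.14.19, Ilar, 409 kg, $13,685.14):
Base rate for 1364.14.19 is 26%.
1364.14.19 has an FTA preferential rate, but origin Ilar is not Junos; base rate stands.
Duty = $13,685.14 × 26% = $3,558.14.
Total = $37,174.40 + $23,766.29 + $3,558.14 = $64,498.83.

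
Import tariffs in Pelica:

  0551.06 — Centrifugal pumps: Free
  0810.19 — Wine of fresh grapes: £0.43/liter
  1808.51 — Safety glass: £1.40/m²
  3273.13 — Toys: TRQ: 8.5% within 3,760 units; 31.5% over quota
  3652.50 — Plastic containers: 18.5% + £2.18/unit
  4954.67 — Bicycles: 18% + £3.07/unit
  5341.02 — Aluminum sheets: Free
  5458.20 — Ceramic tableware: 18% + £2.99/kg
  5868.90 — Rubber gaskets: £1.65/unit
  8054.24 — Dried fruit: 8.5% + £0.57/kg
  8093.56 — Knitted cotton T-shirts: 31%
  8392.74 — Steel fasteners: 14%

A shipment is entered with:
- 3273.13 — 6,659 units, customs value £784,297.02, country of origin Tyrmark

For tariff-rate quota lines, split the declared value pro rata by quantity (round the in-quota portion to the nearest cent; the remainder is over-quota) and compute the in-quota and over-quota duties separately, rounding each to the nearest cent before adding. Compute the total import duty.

£145,197.42

Line 1 (3273.13, Tyrmark, 6,659 units, £784,297.02):
Code 3273.13 is under a tariff-rate quota (threshold 3,760 units). In-quota: 3,760 units at 8.5%; over-quota: 2,899 units at 31.5%.
Pro-rata value split: in-quota = £784,297.02 × 3,760/6,659 = £442,852.80; over-quota = £784,297.02 − £442,852.80 = £341,444.22.
In-quota duty = £442,852.80 × 8.5% = £37,642.49. Over-quota duty = £341,444.22 × 31.5% = £107,554.93.
Line duty = £37,642.49 + £107,554.93 = £145,197.42.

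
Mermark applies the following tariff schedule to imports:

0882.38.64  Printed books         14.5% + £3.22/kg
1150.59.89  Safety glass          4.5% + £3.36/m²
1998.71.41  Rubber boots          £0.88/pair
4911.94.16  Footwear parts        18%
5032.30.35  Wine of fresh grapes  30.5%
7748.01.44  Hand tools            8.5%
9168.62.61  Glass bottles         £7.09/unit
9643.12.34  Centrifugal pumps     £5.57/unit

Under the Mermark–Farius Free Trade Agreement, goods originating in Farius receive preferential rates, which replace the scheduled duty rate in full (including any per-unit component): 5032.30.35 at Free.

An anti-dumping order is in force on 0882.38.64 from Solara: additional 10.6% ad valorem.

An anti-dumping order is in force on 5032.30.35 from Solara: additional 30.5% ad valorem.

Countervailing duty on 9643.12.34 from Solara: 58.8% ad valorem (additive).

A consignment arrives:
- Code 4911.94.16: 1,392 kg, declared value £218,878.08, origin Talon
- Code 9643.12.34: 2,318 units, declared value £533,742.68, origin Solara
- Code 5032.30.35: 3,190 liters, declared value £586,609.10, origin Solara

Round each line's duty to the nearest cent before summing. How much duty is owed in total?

Line 1 (4911.94.16, Talon, 1,392 kg, £218,878.08):
Base rate for 4911.94.16 is 18%.
Duty = £218,878.08 × 18% = £39,398.05.
Line 2 (9643.12.34, Solara, 2,318 units, £533,742.68):
Base rate for 9643.12.34 is £5.57/unit.
Additional duty on 9643.12.34 from Solara: +58.8% ad valorem. Applied ad valorem rate = 58.8%.
Duty = £533,742.68 × 58.8% + 2,318 × £5.57 = £326,751.96.
Line 3 (5032.30.35, Solara, 3,190 liters, £586,609.10):
Base rate for 5032.30.35 is 30.5%.
5032.30.35 has an FTA preferential rate, but origin Solara is not Farius; base rate stands.
Additional duty on 5032.30.35 from Solara: +30.5%. Applied ad valorem rate: 30.5% + 30.5% = 61%.
Duty = £586,609.10 × 61% = £357,831.55.
Total = £39,398.05 + £326,751.96 + £357,831.55 = £723,981.56.

£723,981.56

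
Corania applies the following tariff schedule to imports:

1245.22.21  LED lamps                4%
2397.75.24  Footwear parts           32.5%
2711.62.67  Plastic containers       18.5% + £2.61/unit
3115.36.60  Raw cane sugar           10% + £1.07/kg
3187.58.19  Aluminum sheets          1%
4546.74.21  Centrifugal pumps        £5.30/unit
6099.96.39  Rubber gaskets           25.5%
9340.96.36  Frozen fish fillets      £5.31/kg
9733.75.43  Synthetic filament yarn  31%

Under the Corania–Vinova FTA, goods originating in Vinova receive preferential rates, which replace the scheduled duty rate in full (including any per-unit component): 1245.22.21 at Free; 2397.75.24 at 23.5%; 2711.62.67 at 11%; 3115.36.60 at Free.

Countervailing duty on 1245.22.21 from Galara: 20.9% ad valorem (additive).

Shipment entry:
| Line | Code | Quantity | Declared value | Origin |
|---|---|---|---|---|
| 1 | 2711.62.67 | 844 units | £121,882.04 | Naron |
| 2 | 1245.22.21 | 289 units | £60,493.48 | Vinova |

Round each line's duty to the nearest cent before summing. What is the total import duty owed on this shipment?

£24,751.02

Line 1 (2711.62.67, Naron, 844 units, £121,882.04):
Base rate for 2711.62.67 is 18.5% + £2.61/unit.
2711.62.67 has an FTA preferential rate, but origin Naron is not Vinova; base rate stands.
Duty = £121,882.04 × 18.5% + 844 × £2.61 = £24,751.02.
Line 2 (1245.22.21, Vinova, 289 units, £60,493.48):
Base rate for 1245.22.21 is 4%.
Origin Vinova qualifies under the Corania–Vinova agreement and 1245.22.21 is covered: preferential rate Free applies instead.
The additional-duty order on 1245.22.21 targets Galara, not Vinova; it does not apply.
Duty = £60,493.48 × 0% = £0.00.
Total = £24,751.02 + £0.00 = £24,751.02.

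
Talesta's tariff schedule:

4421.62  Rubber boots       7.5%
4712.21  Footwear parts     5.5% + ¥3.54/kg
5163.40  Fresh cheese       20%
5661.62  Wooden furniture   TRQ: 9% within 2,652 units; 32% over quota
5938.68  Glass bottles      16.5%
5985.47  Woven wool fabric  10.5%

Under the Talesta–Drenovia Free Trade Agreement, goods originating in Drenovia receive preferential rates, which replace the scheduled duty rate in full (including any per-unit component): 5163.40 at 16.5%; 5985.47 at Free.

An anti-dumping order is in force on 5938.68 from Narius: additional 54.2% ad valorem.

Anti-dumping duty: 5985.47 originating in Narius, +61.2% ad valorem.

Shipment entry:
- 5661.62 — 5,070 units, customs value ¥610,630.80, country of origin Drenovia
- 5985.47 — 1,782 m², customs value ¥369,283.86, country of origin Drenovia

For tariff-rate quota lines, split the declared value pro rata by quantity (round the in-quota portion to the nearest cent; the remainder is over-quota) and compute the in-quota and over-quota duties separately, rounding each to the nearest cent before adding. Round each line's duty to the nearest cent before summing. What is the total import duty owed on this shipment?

¥121,938.27

Line 1 (5661.62, Drenovia, 5,070 units, ¥610,630.80):
Code 5661.62 is under a tariff-rate quota (threshold 2,652 units). In-quota: 2,652 units at 9%; over-quota: 2,418 units at 32%.
Pro-rata value split: in-quota = ¥610,630.80 × 2,652/5,070 = ¥319,406.88; over-quota = ¥610,630.80 − ¥319,406.88 = ¥291,223.92.
In-quota duty = ¥319,406.88 × 9% = ¥28,746.62. Over-quota duty = ¥291,223.92 × 32% = ¥93,191.65.
Line duty = ¥28,746.62 + ¥93,191.65 = ¥121,938.27.
Line 2 (5985.47, Drenovia, 1,782 m², ¥369,283.86):
Base rate for 5985.47 is 10.5%.
Origin Drenovia qualifies under the Talesta–Drenovia agreement and 5985.47 is covered: preferential rate Free applies instead.
The additional-duty order on 5985.47 targets Narius, not Drenovia; it does not apply.
Duty = ¥369,283.86 × 0% = ¥0.00.
Total = ¥121,938.27 + ¥0.00 = ¥121,938.27.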